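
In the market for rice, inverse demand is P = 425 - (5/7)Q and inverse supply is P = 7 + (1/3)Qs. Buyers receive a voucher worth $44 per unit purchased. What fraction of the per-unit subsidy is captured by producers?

Producer share = 7/22

Pre-subsidy: 425 - (5/7)Q = 7 + (1/3)Q gives Q* = 399 and P* = 140.
With the rebate, buyers effectively pay Pb = Ps − 44, where Ps is the price sellers receive.
On the curves, Pb = 425 - (5/7)Q and Ps = 7 + (1/3)Q; the wedge Ps − Pb = 44 gives 7 + (1/3)Q − (425 - (5/7)Q) = 44, so Q' = 441.
Then Pb = 425 − (5/7)·441 = 110 and Ps = 7 + (1/3)·441 = 154.
Buyers' price falls by P* − Pb = 140 − 110 = 30; sellers' price rises by Ps − P* = 154 − 140 = 14.
So producers capture 14/44 = 7/22 of each unit of subsidy.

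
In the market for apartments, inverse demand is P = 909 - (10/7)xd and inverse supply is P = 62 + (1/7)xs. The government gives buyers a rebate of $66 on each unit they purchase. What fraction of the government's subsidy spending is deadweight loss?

Pre-subsidy: 909 - (10/7)x = 62 + (1/7)x gives x* = 539 and P* = 139.
With the rebate, buyers effectively pay Pb = Ps − 66, where Ps is the price sellers receive.
On the curves, Pb = 909 - (10/7)x and Ps = 62 + (1/7)x; the wedge Ps − Pb = 66 gives 62 + (1/7)x − (909 - (10/7)x) = 66, so x' = 581.
Then Pb = 909 − (10/7)·581 = 79 and Ps = 62 + (1/7)·581 = 145.
ΔCS = ½(539 + 581)(139 − 79) = 33600; ΔPS = ½(539 + 581)(145 − 139) = 3360.
Government spending = 66 × 581 = 38346.
DWL = ½ × 66 × (581 − 539) = 1386; fraction = 1386 / 38346 = 3/83.

DWL / government spending = 3/83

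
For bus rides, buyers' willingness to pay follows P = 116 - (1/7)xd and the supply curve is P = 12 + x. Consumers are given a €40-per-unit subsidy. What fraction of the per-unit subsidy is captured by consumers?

Pre-subsidy: 116 - (1/7)x = 12 + x gives x* = 91 and P* = 103.
With the rebate, buyers effectively pay Pb = Ps − 40, where Ps is the price sellers receive.
On the curves, Pb = 116 - (1/7)x and Ps = 12 + x; the wedge Ps − Pb = 40 gives 12 + x − (116 - (1/7)x) = 40, so x' = 126.
Then Pb = 116 − (1/7)·126 = 98 and Ps = 12 + 1·126 = 138.
Buyers' price falls by P* − Pb = 103 − 98 = 5; sellers' price rises by Ps − P* = 138 − 103 = 35.
So consumers capture 5/40 = 0.125 of each unit of subsidy.

Consumer share = 0.125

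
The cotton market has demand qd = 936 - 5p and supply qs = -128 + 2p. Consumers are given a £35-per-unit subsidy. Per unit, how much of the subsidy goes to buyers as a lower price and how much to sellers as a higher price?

Pre-subsidy: 936 - 5p = -128 + 2p gives p* = 152, q* = 176.
With the rebate, buyers effectively pay pb = ps − 35, where ps is the price sellers receive.
Demand in terms of ps becomes qd = 936 − 5(ps − 35) = 1111 - 5ps. Setting this equal to supply: 1111 - 5ps = -128 + 2ps, so ps = 177.
Buyers pay pb = 177 − 35 = 142; q' = -128 + 2·177 = 226.
Buyers' price falls by p* − pb = 152 − 142 = 10; sellers' price rises by ps − p* = 177 − 152 = 25.

Buyers gain £10 per unit; sellers gain £25 per unit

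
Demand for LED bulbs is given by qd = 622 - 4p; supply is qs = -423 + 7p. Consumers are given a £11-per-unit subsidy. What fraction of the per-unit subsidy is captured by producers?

Producer share = 4/11

Pre-subsidy: 622 - 4p = -423 + 7p gives p* = 95, q* = 242.
With the rebate, buyers effectively pay pb = ps − 11, where ps is the price sellers receive.
Demand in terms of ps becomes qd = 622 − 4(ps − 11) = 666 - 4ps. Setting this equal to supply: 666 - 4ps = -423 + 7ps, so ps = 99.
Buyers pay pb = 99 − 11 = 88; q' = -423 + 7·99 = 270.
Buyers' price falls by p* − pb = 95 − 88 = 7; sellers' price rises by ps − p* = 99 − 95 = 4.
So producers capture 4/11 = 4/11 of each unit of subsidy.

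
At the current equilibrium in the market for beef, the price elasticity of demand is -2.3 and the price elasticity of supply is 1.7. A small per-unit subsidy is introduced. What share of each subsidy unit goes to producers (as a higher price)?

For a small subsidy around the equilibrium, the benefit split depends on the relative slopes, which at a point are proportional to the elasticities.
Buyer share = εs/(εs + |εd|) = 1.7/(1.7 + 2.3) = 0.425; seller share = |εd|/(εs + |εd|) = 0.575.
So producers capture 0.575 of the subsidy.

Producer share = 0.575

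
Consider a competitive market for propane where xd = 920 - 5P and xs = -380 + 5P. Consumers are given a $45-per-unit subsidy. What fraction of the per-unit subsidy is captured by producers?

Pre-subsidy: 920 - 5P = -380 + 5P gives P* = 130, x* = 270.
With the rebate, buyers effectively pay Pb = Ps − 45, where Ps is the price sellers receive.
Demand in terms of Ps becomes xd = 920 − 5(Ps − 45) = 1145 - 5Ps. Setting this equal to supply: 1145 - 5Ps = -380 + 5Ps, so Ps = 152.5.
Buyers pay Pb = 152.5 − 45 = 107.5; x' = -380 + 5·152.5 = 382.5.
Buyers' price falls by P* − Pb = 130 − 107.5 = 22.5; sellers' price rises by Ps − P* = 152.5 − 130 = 22.5.
So producers capture 22.5/45 = 0.5 of each unit of subsidy.

Producer share = 0.5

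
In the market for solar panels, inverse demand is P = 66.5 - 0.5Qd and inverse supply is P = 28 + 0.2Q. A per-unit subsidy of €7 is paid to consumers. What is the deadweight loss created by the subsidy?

Pre-subsidy: 66.5 - 0.5Q = 28 + 0.2Q gives Q* = 55 and P* = 39.
With the rebate, buyers effectively pay Pb = Ps − 7, where Ps is the price sellers receive.
On the curves, Pb = 66.5 - 0.5Q and Ps = 28 + 0.2Q; the wedge Ps − Pb = 7 gives 28 + 0.2Q − (66.5 - 0.5Q) = 7, so Q' = 65.
Then Pb = 66.5 − 0.5·65 = 34 and Ps = 28 + 0.2·65 = 41.
The subsidy expands output by 65 − 55 = 10 past the efficient level; on those units the gap between marginal cost and willingness to pay runs from 0 up to 7.
DWL = ½ × 7 × 10 = 35.

Deadweight loss = €35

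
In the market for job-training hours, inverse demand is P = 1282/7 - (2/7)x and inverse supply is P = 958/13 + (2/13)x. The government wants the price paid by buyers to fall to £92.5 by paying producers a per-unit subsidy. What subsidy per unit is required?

Required subsidy s = £30 per unit

At a buyer price of 92.5, quantity demanded is 641 − 3.5·92.5 = 317.25.
Sellers supply 317.25 only when they receive Ps = 958/13 + (2/13)·317.25 = 122.5.
s = Ps − Pb = 122.5 − 92.5 = 30.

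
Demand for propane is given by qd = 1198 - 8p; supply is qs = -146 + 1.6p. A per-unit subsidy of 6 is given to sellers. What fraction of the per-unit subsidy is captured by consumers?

Pre-subsidy: 1198 - 8p = -146 + 1.6p gives p* = 140, q* = 78.
With the subsidy, sellers receive ps = pb + 6 for each unit, where pb is the price buyers pay.
Supply in terms of pb becomes qs = -146 + 1.6(pb + 6) = -136.4 + 1.6pb. Setting this equal to demand: 1198 - 8pb = -136.4 + 1.6pb, so pb = 139.
Sellers receive ps = 139 + 6 = 145; q' = 1198 − 8·139 = 86.
Buyers' price falls by p* − pb = 140 − 139 = 1; sellers' price rises by ps − p* = 145 − 140 = 5.
So consumers capture 1/6 = 1/6 of each unit of subsidy.

Consumer share = 1/6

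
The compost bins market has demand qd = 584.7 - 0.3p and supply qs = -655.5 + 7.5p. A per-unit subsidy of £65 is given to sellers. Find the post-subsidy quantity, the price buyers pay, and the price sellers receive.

q' = 555.75; buyers pay £96.5; sellers receive £161.5

Pre-subsidy: 584.7 - 0.3p = -655.5 + 7.5p gives p* = 159, q* = 537.
With the subsidy, sellers receive ps = pb + 65 for each unit, where pb is the price buyers pay.
Supply in terms of pb becomes qs = -655.5 + 7.5(pb + 65) = -168 + 7.5pb. Setting this equal to demand: 584.7 - 0.3pb = -168 + 7.5pb, so pb = 96.5.
Sellers receive ps = 96.5 + 65 = 161.5; q' = 584.7 − 0.3·96.5 = 555.75.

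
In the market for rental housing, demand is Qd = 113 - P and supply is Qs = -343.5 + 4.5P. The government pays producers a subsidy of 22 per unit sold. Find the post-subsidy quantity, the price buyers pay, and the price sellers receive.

Q' = 48; buyers pay 65; sellers receive 87

Pre-subsidy: 113 - P = -343.5 + 4.5P gives P* = 83, Q* = 30.
With the subsidy, sellers receive Ps = Pb + 22 for each unit, where Pb is the price buyers pay.
Supply in terms of Pb becomes Qs = -343.5 + 4.5(Pb + 22) = -244.5 + 4.5Pb. Setting this equal to demand: 113 - Pb = -244.5 + 4.5Pb, so Pb = 65.
Sellers receive Ps = 65 + 22 = 87; Q' = 113 − 1·65 = 48.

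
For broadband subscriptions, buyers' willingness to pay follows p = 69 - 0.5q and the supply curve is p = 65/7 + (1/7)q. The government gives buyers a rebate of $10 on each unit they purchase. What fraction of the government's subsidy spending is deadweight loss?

Pre-subsidy: 69 - 0.5q = 65/7 + (1/7)q gives q* = 836/9 and p* = 203/9.
With the rebate, buyers effectively pay pb = ps − 10, where ps is the price sellers receive.
On the curves, pb = 69 - 0.5q and ps = 65/7 + (1/7)q; the wedge ps − pb = 10 gives 65/7 + (1/7)q − (69 - 0.5q) = 10, so q' = 976/9.
Then pb = 69 − 0.5·(976/9) = 133/9 and ps = 65/7 + (1/7)·(976/9) = 223/9.
ΔCS = ½(836/9 + 976/9)(203/9 − 133/9) = 21140/27; ΔPS = ½(836/9 + 976/9)(223/9 − 203/9) = 6040/27.
Government spending = 10 × 976/9 = 9760/9.
DWL = ½ × 10 × (976/9 − 836/9) = 700/9; fraction = (700/9) / (9760/9) = 35/488.

DWL / government spending = 35/488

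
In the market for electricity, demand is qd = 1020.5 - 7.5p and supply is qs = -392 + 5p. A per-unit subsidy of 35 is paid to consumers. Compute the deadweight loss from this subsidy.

Deadweight loss = 1837.5

Pre-subsidy: 1020.5 - 7.5p = -392 + 5p gives p* = 113, q* = 173.
With the rebate, buyers effectively pay pb = ps − 35, where ps is the price sellers receive.
Demand in terms of ps becomes qd = 1020.5 − 7.5(ps − 35) = 1283 - 7.5ps. Setting this equal to supply: 1283 - 7.5ps = -392 + 5ps, so ps = 134.
Buyers pay pb = 134 − 35 = 99; q' = -392 + 5·134 = 278.
The subsidy expands output by 278 − 173 = 105 past the efficient level; on those units the gap between marginal cost and willingness to pay runs from 0 up to 35.
DWL = ½ × 35 × 105 = 1837.5.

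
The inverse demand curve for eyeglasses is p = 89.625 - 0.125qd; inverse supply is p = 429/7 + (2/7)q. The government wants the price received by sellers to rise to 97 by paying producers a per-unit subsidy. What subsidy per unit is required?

Required subsidy s = 23 per unit

At a seller price of 97, quantity supplied is -214.5 + 3.5·97 = 125.
Buyers absorb 125 only when they pay pb = 89.625 − 0.125·125 = 74.
s = ps − pb = 97 − 74 = 23.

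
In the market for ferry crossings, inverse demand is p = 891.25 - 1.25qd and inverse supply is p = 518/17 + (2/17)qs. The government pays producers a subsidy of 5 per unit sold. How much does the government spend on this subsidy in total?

Pre-subsidy: 891.25 - 1.25q = 518/17 + (2/17)q gives q* = 19511/31 and p* = 3240/31.
With the subsidy, sellers receive ps = pb + 5 for each unit, where pb is the price buyers pay.
On the curves, pb = 891.25 - 1.25q and ps = 518/17 + (2/17)q; the wedge ps − pb = 5 gives 518/17 + (2/17)q − (891.25 - 1.25q) = 5, so q' = 58873/93.
Then pb = 891.25 − 1.25·(58873/93) = 9295/93 and ps = 518/17 + (2/17)·(58873/93) = 9760/93.
Government outlay = subsidy × quantity = 5 × 58873/93 = 294365/93.

Government cost = 294365/93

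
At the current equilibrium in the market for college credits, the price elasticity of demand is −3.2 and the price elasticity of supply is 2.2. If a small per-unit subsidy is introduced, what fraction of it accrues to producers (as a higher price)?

Producer share = 16/27

For a small subsidy around the equilibrium, the benefit split depends on the relative slopes, which at a point are proportional to the elasticities.
Buyer share = εs/(εs + |εd|) = 2.2/(2.2 + 3.2) = 11/27; seller share = |εd|/(εs + |εd|) = 16/27.
So producers capture 16/27 of the subsidy.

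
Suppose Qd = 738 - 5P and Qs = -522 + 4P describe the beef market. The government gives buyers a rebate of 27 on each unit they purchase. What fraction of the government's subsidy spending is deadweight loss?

DWL / government spending = 15/49

Pre-subsidy: 738 - 5P = -522 + 4P gives P* = 140, Q* = 38.
With the rebate, buyers effectively pay Pb = Ps − 27, where Ps is the price sellers receive.
Demand in terms of Ps becomes Qd = 738 − 5(Ps − 27) = 873 - 5Ps. Setting this equal to supply: 873 - 5Ps = -522 + 4Ps, so Ps = 155.
Buyers pay Pb = 155 − 27 = 128; Q' = -522 + 4·155 = 98.
ΔCS = ½(38 + 98)(140 − 128) = 816; ΔPS = ½(38 + 98)(155 − 140) = 1020.
Government spending = 27 × 98 = 2646.
DWL = ½ × 27 × (98 − 38) = 810; fraction = 810 / 2646 = 15/49.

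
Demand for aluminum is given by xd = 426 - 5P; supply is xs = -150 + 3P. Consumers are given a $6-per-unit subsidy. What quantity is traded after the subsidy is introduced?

x' = 77.25

Pre-subsidy: 426 - 5P = -150 + 3P gives P* = 72, x* = 66.
With the rebate, buyers effectively pay Pb = Ps − 6, where Ps is the price sellers receive.
Demand in terms of Ps becomes xd = 426 − 5(Ps − 6) = 456 - 5Ps. Setting this equal to supply: 456 - 5Ps = -150 + 3Ps, so Ps = 75.75.
Buyers pay Pb = 75.75 − 6 = 69.75; x' = -150 + 3·75.75 = 77.25.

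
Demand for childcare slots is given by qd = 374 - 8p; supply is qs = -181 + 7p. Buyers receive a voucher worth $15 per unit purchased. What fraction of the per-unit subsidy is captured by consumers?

Consumer share = 7/15

Pre-subsidy: 374 - 8p = -181 + 7p gives p* = 37, q* = 78.
With the rebate, buyers effectively pay pb = ps − 15, where ps is the price sellers receive.
Demand in terms of ps becomes qd = 374 − 8(ps − 15) = 494 - 8ps. Setting this equal to supply: 494 - 8ps = -181 + 7ps, so ps = 45.
Buyers pay pb = 45 − 15 = 30; q' = -181 + 7·45 = 134.
Buyers' price falls by p* − pb = 37 − 30 = 7; sellers' price rises by ps − p* = 45 − 37 = 8.
So consumers capture 7/15 = 7/15 of each unit of subsidy.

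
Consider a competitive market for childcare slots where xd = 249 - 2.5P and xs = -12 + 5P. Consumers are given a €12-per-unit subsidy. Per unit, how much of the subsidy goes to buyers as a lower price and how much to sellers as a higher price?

Pre-subsidy: 249 - 2.5P = -12 + 5P gives P* = 34.8, x* = 162.
With the rebate, buyers effectively pay Pb = Ps − 12, where Ps is the price sellers receive.
Demand in terms of Ps becomes xd = 249 − 2.5(Ps − 12) = 279 - 2.5Ps. Setting this equal to supply: 279 - 2.5Ps = -12 + 5Ps, so Ps = 38.8.
Buyers pay Pb = 38.8 − 12 = 26.8; x' = -12 + 5·38.8 = 182.
Buyers' price falls by P* − Pb = 34.8 − 26.8 = 8; sellers' price rises by Ps − P* = 38.8 − 34.8 = 4.

Buyers gain €8 per unit; sellers gain €4 per unit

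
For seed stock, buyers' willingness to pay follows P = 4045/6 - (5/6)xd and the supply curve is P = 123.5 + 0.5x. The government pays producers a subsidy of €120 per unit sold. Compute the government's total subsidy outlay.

Pre-subsidy: 4045/6 - (5/6)x = 123.5 + 0.5x gives x* = 413 and P* = 330.
With the subsidy, sellers receive Ps = Pb + 120 for each unit, where Pb is the price buyers pay.
On the curves, Pb = 4045/6 - (5/6)x and Ps = 123.5 + 0.5x; the wedge Ps − Pb = 120 gives 123.5 + 0.5x − (4045/6 - (5/6)x) = 120, so x' = 503.
Then Pb = 4045/6 − (5/6)·503 = 255 and Ps = 123.5 + 0.5·503 = 375.
Government outlay = subsidy × quantity = 120 × 503 = 60360.

Government cost = €60360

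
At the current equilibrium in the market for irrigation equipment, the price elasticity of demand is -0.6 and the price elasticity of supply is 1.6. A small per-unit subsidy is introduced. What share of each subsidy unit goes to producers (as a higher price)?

Producer share = 3/11

For a small subsidy around the equilibrium, the benefit split depends on the relative slopes, which at a point are proportional to the elasticities.
Buyer share = εs/(εs + |εd|) = 1.6/(1.6 + 0.6) = 8/11; seller share = |εd|/(εs + |εd|) = 3/11.
So producers capture 3/11 of the subsidy.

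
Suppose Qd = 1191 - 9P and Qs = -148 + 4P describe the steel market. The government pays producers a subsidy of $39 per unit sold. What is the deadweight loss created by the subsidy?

Deadweight loss = $2106

Pre-subsidy: 1191 - 9P = -148 + 4P gives P* = 103, Q* = 264.
With the subsidy, sellers receive Ps = Pb + 39 for each unit, where Pb is the price buyers pay.
Supply in terms of Pb becomes Qs = -148 + 4(Pb + 39) = 8 + 4Pb. Setting this equal to demand: 1191 - 9Pb = 8 + 4Pb, so Pb = 91.
Sellers receive Ps = 91 + 39 = 130; Q' = 1191 − 9·91 = 372.
The subsidy expands output by 372 − 264 = 108 past the efficient level; on those units the gap between marginal cost and willingness to pay runs from 0 up to 39.
DWL = ½ × 39 × 108 = 2106.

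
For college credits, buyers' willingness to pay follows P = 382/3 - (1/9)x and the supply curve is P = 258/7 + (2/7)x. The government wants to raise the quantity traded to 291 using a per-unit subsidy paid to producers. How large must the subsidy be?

At x = 291, from the demand curve buyers pay Pb = 382/3 − (1/9)·291 = 95; from the supply curve sellers need Ps = 258/7 + (2/7)·291 = 120.
The subsidy must fill the gap: s = Ps − Pb = 120 − 95 = 25.

Required subsidy s = 25 per unit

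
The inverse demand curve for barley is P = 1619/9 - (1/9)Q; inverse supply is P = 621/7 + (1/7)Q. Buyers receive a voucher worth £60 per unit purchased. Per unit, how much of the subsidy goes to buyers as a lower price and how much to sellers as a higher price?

Buyers gain £26.25 per unit; sellers gain £33.75 per unit

Pre-subsidy: 1619/9 - (1/9)Q = 621/7 + (1/7)Q gives Q* = 359 and P* = 140.
With the rebate, buyers effectively pay Pb = Ps − 60, where Ps is the price sellers receive.
On the curves, Pb = 1619/9 - (1/9)Q and Ps = 621/7 + (1/7)Q; the wedge Ps − Pb = 60 gives 621/7 + (1/7)Q − (1619/9 - (1/9)Q) = 60, so Q' = 595.25.
Then Pb = 1619/9 − (1/9)·595.25 = 113.75 and Ps = 621/7 + (1/7)·595.25 = 173.75.
Buyers' price falls by P* − Pb = 140 − 113.75 = 26.25; sellers' price rises by Ps − P* = 173.75 − 140 = 33.75.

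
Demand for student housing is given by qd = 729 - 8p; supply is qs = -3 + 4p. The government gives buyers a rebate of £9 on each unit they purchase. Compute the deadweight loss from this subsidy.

Deadweight loss = £108

Pre-subsidy: 729 - 8p = -3 + 4p gives p* = 61, q* = 241.
With the rebate, buyers effectively pay pb = ps − 9, where ps is the price sellers receive.
Demand in terms of ps becomes qd = 729 − 8(ps − 9) = 801 - 8ps. Setting this equal to supply: 801 - 8ps = -3 + 4ps, so ps = 67.
Buyers pay pb = 67 − 9 = 58; q' = -3 + 4·67 = 265.
The subsidy expands output by 265 − 241 = 24 past the efficient level; on those units the gap between marginal cost and willingness to pay runs from 0 up to 9.
DWL = ½ × 9 × 24 = 108.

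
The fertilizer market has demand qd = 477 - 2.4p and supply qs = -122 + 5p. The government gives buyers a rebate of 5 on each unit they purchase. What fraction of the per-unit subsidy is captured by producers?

Pre-subsidy: 477 - 2.4p = -122 + 5p gives p* = 2995/37, q* = 10461/37.
With the rebate, buyers effectively pay pb = ps − 5, where ps is the price sellers receive.
Demand in terms of ps becomes qd = 477 − 2.4(ps − 5) = 489 - 2.4ps. Setting this equal to supply: 489 - 2.4ps = -122 + 5ps, so ps = 3055/37.
Buyers pay pb = 3055/37 − 5 = 2870/37; q' = -122 + 5·(3055/37) = 10761/37.
Buyers' price falls by p* − pb = 2995/37 − 2870/37 = 125/37; sellers' price rises by ps − p* = 3055/37 − 2995/37 = 60/37.
So producers capture (60/37)/5 = 12/37 of each unit of subsidy.

Producer share = 12/37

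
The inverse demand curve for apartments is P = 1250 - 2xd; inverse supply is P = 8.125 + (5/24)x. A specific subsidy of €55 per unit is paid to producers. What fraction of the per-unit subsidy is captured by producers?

Producer share = 5/53

Pre-subsidy: 1250 - 2x = 8.125 + (5/24)x gives x* = 29805/53 and P* = 6640/53.
With the subsidy, sellers receive Ps = Pb + 55 for each unit, where Pb is the price buyers pay.
On the curves, Pb = 1250 - 2x and Ps = 8.125 + (5/24)x; the wedge Ps − Pb = 55 gives 8.125 + (5/24)x − (1250 - 2x) = 55, so x' = 31125/53.
Then Pb = 1250 − 2·(31125/53) = 4000/53 and Ps = 8.125 + (5/24)·(31125/53) = 6915/53.
Buyers' price falls by P* − Pb = 6640/53 − 4000/53 = 2640/53; sellers' price rises by Ps − P* = 6915/53 − 6640/53 = 275/53.
So producers capture (275/53)/55 = 5/53 of each unit of subsidy.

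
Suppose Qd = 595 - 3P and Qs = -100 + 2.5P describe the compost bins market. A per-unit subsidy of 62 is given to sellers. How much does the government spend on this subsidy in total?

Government cost = 204910/11

Pre-subsidy: 595 - 3P = -100 + 2.5P gives P* = 1390/11, Q* = 2375/11.
With the subsidy, sellers receive Ps = Pb + 62 for each unit, where Pb is the price buyers pay.
Supply in terms of Pb becomes Qs = -100 + 2.5(Pb + 62) = 55 + 2.5Pb. Setting this equal to demand: 595 - 3Pb = 55 + 2.5Pb, so Pb = 1080/11.
Sellers receive Ps = 1080/11 + 62 = 1762/11; Q' = 595 − 3·(1080/11) = 3305/11.
Government outlay = subsidy × quantity = 62 × 3305/11 = 204910/11.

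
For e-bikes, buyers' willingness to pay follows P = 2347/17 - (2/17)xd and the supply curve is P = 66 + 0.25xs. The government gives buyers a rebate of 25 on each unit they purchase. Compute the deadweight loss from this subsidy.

Deadweight loss = 850

Pre-subsidy: 2347/17 - (2/17)x = 66 + 0.25x gives x* = 196 and P* = 115.
With the rebate, buyers effectively pay Pb = Ps − 25, where Ps is the price sellers receive.
On the curves, Pb = 2347/17 - (2/17)x and Ps = 66 + 0.25x; the wedge Ps − Pb = 25 gives 66 + 0.25x − (2347/17 - (2/17)x) = 25, so x' = 264.
Then Pb = 2347/17 − (2/17)·264 = 107 and Ps = 66 + 0.25·264 = 132.
The subsidy expands output by 264 − 196 = 68 past the efficient level; on those units the gap between marginal cost and willingness to pay runs from 0 up to 25.
DWL = ½ × 25 × 68 = 850.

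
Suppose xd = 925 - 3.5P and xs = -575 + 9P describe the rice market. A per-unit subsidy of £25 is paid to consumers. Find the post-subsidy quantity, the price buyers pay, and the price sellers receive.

x' = 568; buyers pay £102; sellers receive £127

Pre-subsidy: 925 - 3.5P = -575 + 9P gives P* = 120, x* = 505.
With the rebate, buyers effectively pay Pb = Ps − 25, where Ps is the price sellers receive.
Demand in terms of Ps becomes xd = 925 − 3.5(Ps − 25) = 1012.5 - 3.5Ps. Setting this equal to supply: 1012.5 - 3.5Ps = -575 + 9Ps, so Ps = 127.
Buyers pay Pb = 127 − 25 = 102; x' = -575 + 9·127 = 568.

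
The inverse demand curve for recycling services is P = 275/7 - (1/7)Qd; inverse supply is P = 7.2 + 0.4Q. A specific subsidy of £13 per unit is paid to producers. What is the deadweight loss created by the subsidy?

Pre-subsidy: 275/7 - (1/7)Q = 7.2 + 0.4Q gives Q* = 1123/19 and P* = 586/19.
With the subsidy, sellers receive Ps = Pb + 13 for each unit, where Pb is the price buyers pay.
On the curves, Pb = 275/7 - (1/7)Q and Ps = 7.2 + 0.4Q; the wedge Ps − Pb = 13 gives 7.2 + 0.4Q − (275/7 - (1/7)Q) = 13, so Q' = 1578/19.
Then Pb = 275/7 − (1/7)·(1578/19) = 521/19 and Ps = 7.2 + 0.4·(1578/19) = 768/19.
The subsidy expands output by 1578/19 − 1123/19 = 455/19 past the efficient level; on those units the gap between marginal cost and willingness to pay runs from 0 up to 13.
DWL = ½ × 13 × 455/19 = 5915/38.

Deadweight loss = 5915/38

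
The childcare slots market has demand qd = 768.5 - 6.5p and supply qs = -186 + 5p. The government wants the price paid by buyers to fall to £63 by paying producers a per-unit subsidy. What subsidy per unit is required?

At a buyer price of 63, quantity demanded is 768.5 − 6.5·63 = 359.
Sellers supply 359 only when they receive ps with -186 + 5·ps = 359, i.e. ps = 109.
s = ps − pb = 109 − 63 = 46.

Required subsidy s = £46 per unit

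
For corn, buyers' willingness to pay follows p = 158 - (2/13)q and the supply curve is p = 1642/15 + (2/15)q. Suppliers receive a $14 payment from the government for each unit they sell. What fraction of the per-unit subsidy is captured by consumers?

Consumer share = 15/28

Pre-subsidy: 158 - (2/13)q = 1642/15 + (2/15)q gives q* = 169 and p* = 132.
With the subsidy, sellers receive ps = pb + 14 for each unit, where pb is the price buyers pay.
On the curves, pb = 158 - (2/13)q and ps = 1642/15 + (2/15)q; the wedge ps − pb = 14 gives 1642/15 + (2/15)q − (158 - (2/13)q) = 14, so q' = 217.75.
Then pb = 158 − (2/13)·217.75 = 124.5 and ps = 1642/15 + (2/15)·217.75 = 138.5.
Buyers' price falls by p* − pb = 132 − 124.5 = 7.5; sellers' price rises by ps − p* = 138.5 − 132 = 6.5.
So consumers capture 7.5/14 = 15/28 of each unit of subsidy.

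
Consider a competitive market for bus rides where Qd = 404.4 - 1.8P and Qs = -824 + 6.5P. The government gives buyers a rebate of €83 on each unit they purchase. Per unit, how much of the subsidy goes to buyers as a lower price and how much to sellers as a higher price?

Pre-subsidy: 404.4 - 1.8P = -824 + 6.5P gives P* = 148, Q* = 138.
With the rebate, buyers effectively pay Pb = Ps − 83, where Ps is the price sellers receive.
Demand in terms of Ps becomes Qd = 404.4 − 1.8(Ps − 83) = 553.8 - 1.8Ps. Setting this equal to supply: 553.8 - 1.8Ps = -824 + 6.5Ps, so Ps = 166.
Buyers pay Pb = 166 − 83 = 83; Q' = -824 + 6.5·166 = 255.
Buyers' price falls by P* − Pb = 148 − 83 = 65; sellers' price rises by Ps − P* = 166 − 148 = 18.

Buyers gain €65 per unit; sellers gain €18 per unit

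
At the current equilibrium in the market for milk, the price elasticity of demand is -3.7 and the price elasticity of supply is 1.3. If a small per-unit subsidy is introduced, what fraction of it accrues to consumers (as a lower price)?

For a small subsidy around the equilibrium, the benefit split depends on the relative slopes, which at a point are proportional to the elasticities.
Buyer share = εs/(εs + |εd|) = 1.3/(1.3 + 3.7) = 0.26; seller share = |εd|/(εs + |εd|) = 0.74.

Consumer share = 0.26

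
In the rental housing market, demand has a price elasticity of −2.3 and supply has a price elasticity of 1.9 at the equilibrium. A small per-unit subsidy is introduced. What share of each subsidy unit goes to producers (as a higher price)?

For a small subsidy around the equilibrium, the benefit split depends on the relative slopes, which at a point are proportional to the elasticities.
Buyer share = εs/(εs + |εd|) = 1.9/(1.9 + 2.3) = 19/42; seller share = |εd|/(εs + |εd|) = 23/42.
So producers capture 23/42 of the subsidy.

Producer share = 23/42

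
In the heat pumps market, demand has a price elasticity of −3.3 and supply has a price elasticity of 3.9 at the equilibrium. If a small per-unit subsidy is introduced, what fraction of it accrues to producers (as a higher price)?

For a small subsidy around the equilibrium, the benefit split depends on the relative slopes, which at a point are proportional to the elasticities.
Buyer share = εs/(εs + |εd|) = 3.9/(3.9 + 3.3) = 13/24; seller share = |εd|/(εs + |εd|) = 11/24.
So producers capture 11/24 of the subsidy.

Producer share = 11/24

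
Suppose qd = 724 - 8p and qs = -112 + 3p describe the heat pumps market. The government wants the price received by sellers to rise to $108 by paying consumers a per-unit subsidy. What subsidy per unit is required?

At a seller price of 108, quantity supplied is -112 + 3·108 = 212.
Buyers absorb 212 only when they pay pb with 724 − 8·pb = 212, i.e. pb = 64.
s = ps − pb = 108 − 64 = 44.

Required subsidy s = $44 per unit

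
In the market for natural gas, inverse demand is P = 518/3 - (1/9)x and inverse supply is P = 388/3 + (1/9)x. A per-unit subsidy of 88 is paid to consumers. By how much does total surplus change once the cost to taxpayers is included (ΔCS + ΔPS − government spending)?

Net change in total surplus = -17424

Pre-subsidy: 518/3 - (1/9)x = 388/3 + (1/9)x gives x* = 195 and P* = 151.
With the rebate, buyers effectively pay Pb = Ps − 88, where Ps is the price sellers receive.
On the curves, Pb = 518/3 - (1/9)x and Ps = 388/3 + (1/9)x; the wedge Ps − Pb = 88 gives 388/3 + (1/9)x − (518/3 - (1/9)x) = 88, so x' = 591.
Then Pb = 518/3 − (1/9)·591 = 107 and Ps = 388/3 + (1/9)·591 = 195.
ΔCS = ½(195 + 591)(151 − 107) = 17292; ΔPS = ½(195 + 591)(195 − 151) = 17292.
Government spending = 88 × 591 = 52008.
Net change = 17292 + 17292 − 52008 = -17424. The loss equals the DWL triangle ½·88·396.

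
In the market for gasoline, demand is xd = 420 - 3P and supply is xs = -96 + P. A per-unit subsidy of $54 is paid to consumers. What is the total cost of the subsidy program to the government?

Government cost = $3969

Pre-subsidy: 420 - 3P = -96 + P gives P* = 129, x* = 33.
With the rebate, buyers effectively pay Pb = Ps − 54, where Ps is the price sellers receive.
Demand in terms of Ps becomes xd = 420 − 3(Ps − 54) = 582 - 3Ps. Setting this equal to supply: 582 - 3Ps = -96 + Ps, so Ps = 169.5.
Buyers pay Pb = 169.5 − 54 = 115.5; x' = -96 + 1·169.5 = 73.5.
Government outlay = subsidy × quantity = 54 × 73.5 = 3969.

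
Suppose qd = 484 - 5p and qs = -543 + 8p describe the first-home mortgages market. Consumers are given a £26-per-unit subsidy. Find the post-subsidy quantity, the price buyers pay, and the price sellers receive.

Pre-subsidy: 484 - 5p = -543 + 8p gives p* = 79, q* = 89.
With the rebate, buyers effectively pay pb = ps − 26, where ps is the price sellers receive.
Demand in terms of ps becomes qd = 484 − 5(ps − 26) = 614 - 5ps. Setting this equal to supply: 614 - 5ps = -543 + 8ps, so ps = 89.
Buyers pay pb = 89 − 26 = 63; q' = -543 + 8·89 = 169.

q' = 169; buyers pay £63; sellers receive £89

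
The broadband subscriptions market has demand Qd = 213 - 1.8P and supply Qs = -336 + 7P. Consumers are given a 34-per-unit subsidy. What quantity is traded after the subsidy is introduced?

Pre-subsidy: 213 - 1.8P = -336 + 7P gives P* = 2745/44, Q* = 4431/44.
With the rebate, buyers effectively pay Pb = Ps − 34, where Ps is the price sellers receive.
Demand in terms of Ps becomes Qd = 213 − 1.8(Ps − 34) = 274.2 - 1.8Ps. Setting this equal to supply: 274.2 - 1.8Ps = -336 + 7Ps, so Ps = 3051/44.
Buyers pay Pb = 3051/44 − 34 = 1555/44; Q' = -336 + 7·(3051/44) = 6573/44.

Q' = 6573/44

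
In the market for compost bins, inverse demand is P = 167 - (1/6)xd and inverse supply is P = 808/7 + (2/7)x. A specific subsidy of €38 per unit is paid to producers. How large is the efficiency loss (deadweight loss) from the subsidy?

Pre-subsidy: 167 - (1/6)x = 808/7 + (2/7)x gives x* = 114 and P* = 148.
With the subsidy, sellers receive Ps = Pb + 38 for each unit, where Pb is the price buyers pay.
On the curves, Pb = 167 - (1/6)x and Ps = 808/7 + (2/7)x; the wedge Ps − Pb = 38 gives 808/7 + (2/7)x − (167 - (1/6)x) = 38, so x' = 198.
Then Pb = 167 − (1/6)·198 = 134 and Ps = 808/7 + (2/7)·198 = 172.
The subsidy expands output by 198 − 114 = 84 past the efficient level; on those units the gap between marginal cost and willingness to pay runs from 0 up to 38.
DWL = ½ × 38 × 84 = 1596.

Deadweight loss = €1596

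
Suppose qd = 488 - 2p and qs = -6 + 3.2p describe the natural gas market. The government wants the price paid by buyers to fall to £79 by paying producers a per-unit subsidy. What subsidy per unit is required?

Required subsidy s = £26 per unit

At a buyer price of 79, quantity demanded is 488 − 2·79 = 330.
Sellers supply 330 only when they receive ps with -6 + 3.2·ps = 330, i.e. ps = 105.
s = ps − pb = 105 − 79 = 26.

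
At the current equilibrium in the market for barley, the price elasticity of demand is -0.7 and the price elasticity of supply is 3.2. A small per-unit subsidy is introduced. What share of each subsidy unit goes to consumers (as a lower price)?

Consumer share = 32/39

For a small subsidy around the equilibrium, the benefit split depends on the relative slopes, which at a point are proportional to the elasticities.
Buyer share = εs/(εs + |εd|) = 3.2/(3.2 + 0.7) = 32/39; seller share = |εd|/(εs + |εd|) = 7/39.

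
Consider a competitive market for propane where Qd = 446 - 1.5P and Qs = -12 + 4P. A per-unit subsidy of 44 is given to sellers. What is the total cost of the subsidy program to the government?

Government cost = 16240

Pre-subsidy: 446 - 1.5P = -12 + 4P gives P* = 916/11, Q* = 3532/11.
With the subsidy, sellers receive Ps = Pb + 44 for each unit, where Pb is the price buyers pay.
Supply in terms of Pb becomes Qs = -12 + 4(Pb + 44) = 164 + 4Pb. Setting this equal to demand: 446 - 1.5Pb = 164 + 4Pb, so Pb = 564/11.
Sellers receive Ps = 564/11 + 44 = 1048/11; Q' = 446 − 1.5·(564/11) = 4060/11.
Government outlay = subsidy × quantity = 44 × 4060/11 = 16240.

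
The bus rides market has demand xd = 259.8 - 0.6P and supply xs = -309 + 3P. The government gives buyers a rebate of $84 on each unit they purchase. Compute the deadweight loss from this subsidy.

Pre-subsidy: 259.8 - 0.6P = -309 + 3P gives P* = 158, x* = 165.
With the rebate, buyers effectively pay Pb = Ps − 84, where Ps is the price sellers receive.
Demand in terms of Ps becomes xd = 259.8 − 0.6(Ps − 84) = 310.2 - 0.6Ps. Setting this equal to supply: 310.2 - 0.6Ps = -309 + 3Ps, so Ps = 172.
Buyers pay Pb = 172 − 84 = 88; x' = -309 + 3·172 = 207.
The subsidy expands output by 207 − 165 = 42 past the efficient level; on those units the gap between marginal cost and willingness to pay runs from 0 up to 84.
DWL = ½ × 84 × 42 = 1764.

Deadweight loss = $1764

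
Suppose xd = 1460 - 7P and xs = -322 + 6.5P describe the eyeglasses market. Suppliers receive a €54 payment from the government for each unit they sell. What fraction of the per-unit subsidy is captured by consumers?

Consumer share = 13/27

Pre-subsidy: 1460 - 7P = -322 + 6.5P gives P* = 132, x* = 536.
With the subsidy, sellers receive Ps = Pb + 54 for each unit, where Pb is the price buyers pay.
Supply in terms of Pb becomes xs = -322 + 6.5(Pb + 54) = 29 + 6.5Pb. Setting this equal to demand: 1460 - 7Pb = 29 + 6.5Pb, so Pb = 106.
Sellers receive Ps = 106 + 54 = 160; x' = 1460 − 7·106 = 718.
Buyers' price falls by P* − Pb = 132 − 106 = 26; sellers' price rises by Ps − P* = 160 − 132 = 28.
So consumers capture 26/54 = 13/27 of each unit of subsidy.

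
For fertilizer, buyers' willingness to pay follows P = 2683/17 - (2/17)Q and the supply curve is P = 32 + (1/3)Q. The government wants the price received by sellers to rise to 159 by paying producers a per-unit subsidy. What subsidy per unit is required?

At a seller price of 159, quantity supplied is -96 + 3·159 = 381.
Buyers absorb 381 only when they pay Pb = 2683/17 − (2/17)·381 = 113.
s = Ps − Pb = 159 − 113 = 46.

Required subsidy s = 46 per unit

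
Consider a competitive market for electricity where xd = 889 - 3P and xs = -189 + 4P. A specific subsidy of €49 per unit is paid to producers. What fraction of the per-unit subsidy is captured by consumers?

Consumer share = 4/7

Pre-subsidy: 889 - 3P = -189 + 4P gives P* = 154, x* = 427.
With the subsidy, sellers receive Ps = Pb + 49 for each unit, where Pb is the price buyers pay.
Supply in terms of Pb becomes xs = -189 + 4(Pb + 49) = 7 + 4Pb. Setting this equal to demand: 889 - 3Pb = 7 + 4Pb, so Pb = 126.
Sellers receive Ps = 126 + 49 = 175; x' = 889 − 3·126 = 511.
Buyers' price falls by P* − Pb = 154 − 126 = 28; sellers' price rises by Ps − P* = 175 − 154 = 21.
So consumers capture 28/49 = 4/7 of each unit of subsidy.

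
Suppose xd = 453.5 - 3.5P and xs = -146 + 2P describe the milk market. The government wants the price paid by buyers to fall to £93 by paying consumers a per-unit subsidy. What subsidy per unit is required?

Required subsidy s = £44 per unit

At a buyer price of 93, quantity demanded is 453.5 − 3.5·93 = 128.
Sellers supply 128 only when they receive Ps with -146 + 2·Ps = 128, i.e. Ps = 137.
s = Ps − Pb = 137 − 93 = 44.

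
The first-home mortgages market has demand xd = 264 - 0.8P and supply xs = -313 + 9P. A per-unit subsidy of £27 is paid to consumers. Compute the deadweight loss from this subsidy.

Deadweight loss = 13122/49

Pre-subsidy: 264 - 0.8P = -313 + 9P gives P* = 2885/49, x* = 10628/49.
With the rebate, buyers effectively pay Pb = Ps − 27, where Ps is the price sellers receive.
Demand in terms of Ps becomes xd = 264 − 0.8(Ps − 27) = 285.6 - 0.8Ps. Setting this equal to supply: 285.6 - 0.8Ps = -313 + 9Ps, so Ps = 2993/49.
Buyers pay Pb = 2993/49 − 27 = 1670/49; x' = -313 + 9·(2993/49) = 11600/49.
The subsidy expands output by 11600/49 − 10628/49 = 972/49 past the efficient level; on those units the gap between marginal cost and willingness to pay runs from 0 up to 27.
DWL = ½ × 27 × 972/49 = 13122/49.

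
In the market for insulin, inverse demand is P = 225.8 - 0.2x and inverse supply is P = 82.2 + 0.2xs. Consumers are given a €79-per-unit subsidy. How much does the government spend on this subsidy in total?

Pre-subsidy: 225.8 - 0.2x = 82.2 + 0.2x gives x* = 359 and P* = 154.
With the rebate, buyers effectively pay Pb = Ps − 79, where Ps is the price sellers receive.
On the curves, Pb = 225.8 - 0.2x and Ps = 82.2 + 0.2x; the wedge Ps − Pb = 79 gives 82.2 + 0.2x − (225.8 - 0.2x) = 79, so x' = 556.5.
Then Pb = 225.8 − 0.2·556.5 = 114.5 and Ps = 82.2 + 0.2·556.5 = 193.5.
Government outlay = subsidy × quantity = 79 × 556.5 = 43963.5.

Government cost = €43963.5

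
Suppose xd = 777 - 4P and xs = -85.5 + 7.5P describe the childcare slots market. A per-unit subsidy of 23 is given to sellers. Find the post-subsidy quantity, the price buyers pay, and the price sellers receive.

Pre-subsidy: 777 - 4P = -85.5 + 7.5P gives P* = 75, x* = 477.
With the subsidy, sellers receive Ps = Pb + 23 for each unit, where Pb is the price buyers pay.
Supply in terms of Pb becomes xs = -85.5 + 7.5(Pb + 23) = 87 + 7.5Pb. Setting this equal to demand: 777 - 4Pb = 87 + 7.5Pb, so Pb = 60.
Sellers receive Ps = 60 + 23 = 83; x' = 777 − 4·60 = 537.

x' = 537; buyers pay 60; sellers receive 83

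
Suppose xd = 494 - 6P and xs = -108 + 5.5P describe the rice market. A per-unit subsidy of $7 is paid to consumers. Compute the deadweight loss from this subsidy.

Deadweight loss = 1617/23

Pre-subsidy: 494 - 6P = -108 + 5.5P gives P* = 1204/23, x* = 4138/23.
With the rebate, buyers effectively pay Pb = Ps − 7, where Ps is the price sellers receive.
Demand in terms of Ps becomes xd = 494 − 6(Ps − 7) = 536 - 6Ps. Setting this equal to supply: 536 - 6Ps = -108 + 5.5Ps, so Ps = 56.
Buyers pay Pb = 56 − 7 = 49; x' = -108 + 5.5·56 = 200.
The subsidy expands output by 200 − 4138/23 = 462/23 past the efficient level; on those units the gap between marginal cost and willingness to pay runs from 0 up to 7.
DWL = ½ × 7 × 462/23 = 1617/23.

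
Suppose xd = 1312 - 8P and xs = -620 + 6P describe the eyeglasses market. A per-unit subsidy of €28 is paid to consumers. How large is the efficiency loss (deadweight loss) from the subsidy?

Pre-subsidy: 1312 - 8P = -620 + 6P gives P* = 138, x* = 208.
With the rebate, buyers effectively pay Pb = Ps − 28, where Ps is the price sellers receive.
Demand in terms of Ps becomes xd = 1312 − 8(Ps − 28) = 1536 - 8Ps. Setting this equal to supply: 1536 - 8Ps = -620 + 6Ps, so Ps = 154.
Buyers pay Pb = 154 − 28 = 126; x' = -620 + 6·154 = 304.
The subsidy expands output by 304 − 208 = 96 past the efficient level; on those units the gap between marginal cost and willingness to pay runs from 0 up to 28.
DWL = ½ × 28 × 96 = 1344.

Deadweight loss = €1344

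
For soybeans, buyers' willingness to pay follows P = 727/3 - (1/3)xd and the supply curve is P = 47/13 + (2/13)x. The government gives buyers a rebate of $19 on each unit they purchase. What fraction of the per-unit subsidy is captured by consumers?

Pre-subsidy: 727/3 - (1/3)x = 47/13 + (2/13)x gives x* = 490 and P* = 79.
With the rebate, buyers effectively pay Pb = Ps − 19, where Ps is the price sellers receive.
On the curves, Pb = 727/3 - (1/3)x and Ps = 47/13 + (2/13)x; the wedge Ps − Pb = 19 gives 47/13 + (2/13)x − (727/3 - (1/3)x) = 19, so x' = 529.
Then Pb = 727/3 − (1/3)·529 = 66 and Ps = 47/13 + (2/13)·529 = 85.
Buyers' price falls by P* − Pb = 79 − 66 = 13; sellers' price rises by Ps − P* = 85 − 79 = 6.
So consumers capture 13/19 = 13/19 of each unit of subsidy.

Consumer share = 13/19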